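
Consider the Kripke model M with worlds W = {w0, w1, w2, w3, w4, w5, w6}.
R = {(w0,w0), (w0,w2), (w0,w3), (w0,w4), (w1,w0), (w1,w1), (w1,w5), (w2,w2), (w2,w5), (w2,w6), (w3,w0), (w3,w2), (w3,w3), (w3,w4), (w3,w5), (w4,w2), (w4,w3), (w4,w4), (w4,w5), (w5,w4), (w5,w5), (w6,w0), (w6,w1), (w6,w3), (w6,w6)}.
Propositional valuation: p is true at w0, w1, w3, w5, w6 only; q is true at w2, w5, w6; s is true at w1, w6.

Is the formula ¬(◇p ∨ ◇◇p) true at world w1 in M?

No

At w1: ◇p ∨ ◇◇p is true, so ¬(◇p ∨ ◇◇p) is false.
  At w1: ◇p is true, ◇◇p is true, so ◇p ∨ ◇◇p is true.
    At w1: ◇p requires p at some successor in {w0, w1, w5}.
      p holds at w0, so ◇p is true at w1.
    At w1: ◇◇p requires ◇p at some successor in {w0, w1, w5}.
      ◇p holds at w0, so ◇◇p is true at w1.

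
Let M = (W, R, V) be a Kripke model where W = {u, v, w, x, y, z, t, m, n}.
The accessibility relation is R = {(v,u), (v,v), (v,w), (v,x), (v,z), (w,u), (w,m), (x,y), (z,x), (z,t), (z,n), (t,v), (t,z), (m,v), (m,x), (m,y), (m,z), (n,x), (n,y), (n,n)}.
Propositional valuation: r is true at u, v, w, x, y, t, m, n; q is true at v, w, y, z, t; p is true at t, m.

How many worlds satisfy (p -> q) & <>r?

Let φ = (p -> q) & <>r. Evaluate φ at each world:
  u (successors ∅): φ is false.
  v (successors {u, v, w, x, z}): φ is true.
  w (successors {u, m}): φ is true.
  x (successors {y}): φ is true.
  y (successors ∅): φ is false.
  z (successors {x, t, n}): φ is true.
  t (successors {v, z}): φ is true.
  m (successors {v, x, y, z}): φ is false.
  n (successors {x, y, n}): φ is true.
For instance, at z:
  At z: p -> q is true, <>r is true, so (p -> q) & <>r is true.
    At z: <>r requires r at some successor in {x, t, n}.
      r holds at x, so <>r is true at z.
Satisfying worlds: {v, w, x, z, t, n}

6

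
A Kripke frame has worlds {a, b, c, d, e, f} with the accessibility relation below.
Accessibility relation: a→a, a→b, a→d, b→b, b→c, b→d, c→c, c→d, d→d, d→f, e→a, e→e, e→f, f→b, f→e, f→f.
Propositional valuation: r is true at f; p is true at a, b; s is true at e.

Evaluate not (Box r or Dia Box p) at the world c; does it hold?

At c: Box r or Dia Box p is false, so not (Box r or Dia Box p) is true.
  At c: Box r is false, Dia Box p is false, so Box r or Dia Box p is false.
    At c: Box r requires r at every successor {c, d}.
      r fails at c, so Box r is false at c.
    At c: Dia Box p requires Box p at some successor in {c, d}.
      At c: Box p is false.
      At d: Box p is false.
    So Dia Box p is false at c.

Yes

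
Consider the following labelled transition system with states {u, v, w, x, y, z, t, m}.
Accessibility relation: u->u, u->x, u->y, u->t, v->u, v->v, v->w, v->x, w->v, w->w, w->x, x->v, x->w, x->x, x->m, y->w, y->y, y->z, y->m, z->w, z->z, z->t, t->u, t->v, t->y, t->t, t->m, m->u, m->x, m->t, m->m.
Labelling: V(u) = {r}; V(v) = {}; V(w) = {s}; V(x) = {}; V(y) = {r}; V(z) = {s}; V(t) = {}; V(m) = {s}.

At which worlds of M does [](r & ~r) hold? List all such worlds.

none

Let φ = [](r & ~r). Evaluate φ at each world:
  u (successors {u, x, y, t}): φ is false.
  v (successors {u, v, w, x}): φ is false.
  w (successors {v, w, x}): φ is false.
  x (successors {v, w, x, m}): φ is false.
  y (successors {w, y, z, m}): φ is false.
  z (successors {w, z, t}): φ is false.
  t (successors {u, v, y, t, m}): φ is false.
  m (successors {u, x, t, m}): φ is false.
For instance, at u:
  At u: [](r & ~r) requires r & ~r at every successor {u, x, y, t}.
    r & ~r fails at u, so [](r & ~r) is false at u.
Satisfying worlds: none.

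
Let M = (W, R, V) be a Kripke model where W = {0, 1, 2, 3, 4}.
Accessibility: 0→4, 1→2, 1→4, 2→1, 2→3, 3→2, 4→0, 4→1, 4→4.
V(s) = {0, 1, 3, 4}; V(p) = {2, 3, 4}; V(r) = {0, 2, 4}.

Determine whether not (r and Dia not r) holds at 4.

At 4: r and Dia not r is true, so not (r and Dia not r) is false.
  At 4: r is true, Dia not r is true, so r and Dia not r is true.
    At 4: Dia not r requires not r at some successor in {0, 1, 4}.
      not r holds at 1, so Dia not r is true at 4.

No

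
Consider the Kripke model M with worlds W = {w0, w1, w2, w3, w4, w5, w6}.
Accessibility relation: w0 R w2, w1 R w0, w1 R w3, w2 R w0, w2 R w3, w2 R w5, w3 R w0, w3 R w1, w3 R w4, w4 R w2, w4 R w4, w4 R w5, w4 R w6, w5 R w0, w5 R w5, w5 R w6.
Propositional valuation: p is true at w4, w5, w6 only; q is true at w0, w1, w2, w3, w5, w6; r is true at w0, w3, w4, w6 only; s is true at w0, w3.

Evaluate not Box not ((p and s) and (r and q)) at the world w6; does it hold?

At w6: Box not ((p and s) and (r and q)) is true, so not Box not ((p and s) and (r and q)) is false.
  At w6: no accessible worlds, so Box not ((p and s) and (r and q)) holds vacuously.

No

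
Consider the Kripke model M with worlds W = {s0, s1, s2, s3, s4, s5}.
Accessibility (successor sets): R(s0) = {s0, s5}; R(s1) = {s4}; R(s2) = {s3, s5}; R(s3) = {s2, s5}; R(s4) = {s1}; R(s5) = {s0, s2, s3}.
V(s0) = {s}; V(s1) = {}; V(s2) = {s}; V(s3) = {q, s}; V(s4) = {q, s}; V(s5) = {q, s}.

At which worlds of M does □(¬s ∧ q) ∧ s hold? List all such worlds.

Let φ = □(¬s ∧ q) ∧ s. Evaluate φ at each world:
  s0 (successors {s0, s5}): φ is false.
  s1 (successors {s4}): φ is false.
  s2 (successors {s3, s5}): φ is false.
  s3 (successors {s2, s5}): φ is false.
  s4 (successors {s1}): φ is false.
  s5 (successors {s0, s2, s3}): φ is false.
For instance, at s0:
  At s0: □(¬s ∧ q) is false, s is true, so □(¬s ∧ q) ∧ s is false.
    At s0: □(¬s ∧ q) requires ¬s ∧ q at every successor {s0, s5}.
      ¬s ∧ q fails at s0, so □(¬s ∧ q) is false at s0.
Satisfying worlds: none.

none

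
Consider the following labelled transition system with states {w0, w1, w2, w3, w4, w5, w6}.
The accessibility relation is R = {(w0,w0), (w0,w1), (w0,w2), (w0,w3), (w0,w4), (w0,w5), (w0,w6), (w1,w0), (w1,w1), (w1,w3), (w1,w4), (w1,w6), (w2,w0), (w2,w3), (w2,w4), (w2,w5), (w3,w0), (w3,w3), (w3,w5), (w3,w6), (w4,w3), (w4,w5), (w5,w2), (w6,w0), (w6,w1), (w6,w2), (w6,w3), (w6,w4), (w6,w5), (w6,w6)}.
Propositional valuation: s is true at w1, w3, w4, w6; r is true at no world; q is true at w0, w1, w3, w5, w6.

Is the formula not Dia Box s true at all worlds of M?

Let φ = not Dia Box s. Evaluate φ at each world:
  w0 (successors {w0, w1, w2, w3, w4, w5, w6}): φ is true.
  w1 (successors {w0, w1, w3, w4, w6}): φ is true.
  w2 (successors {w0, w3, w4, w5}): φ is true.
  w3 (successors {w0, w3, w5, w6}): φ is true.
  w4 (successors {w3, w5}): φ is true.
  w5 (successors {w2}): φ is true.
  w6 (successors {w0, w1, w2, w3, w4, w5, w6}): φ is true.
For instance, at w5:
  At w5: Dia Box s is false, so not Dia Box s is true.
    At w5: Dia Box s requires Box s at some successor in {w2}.
      At w2: Box s is false.
    So Dia Box s is false at w5.

Yes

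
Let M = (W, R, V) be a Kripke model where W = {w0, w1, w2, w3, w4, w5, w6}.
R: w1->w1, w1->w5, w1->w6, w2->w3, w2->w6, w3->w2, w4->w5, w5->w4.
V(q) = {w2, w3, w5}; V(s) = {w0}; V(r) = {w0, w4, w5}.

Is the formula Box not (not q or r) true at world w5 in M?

No

Recall that Box ψ holds at a world iff ψ holds at every accessible world, and Dia ψ holds iff ψ holds at some accessible world.
At w5: Box not (not q or r) requires not (not q or r) at every successor {w4}.
  not (not q or r) fails at w4, so Box not (not q or r) is false at w5.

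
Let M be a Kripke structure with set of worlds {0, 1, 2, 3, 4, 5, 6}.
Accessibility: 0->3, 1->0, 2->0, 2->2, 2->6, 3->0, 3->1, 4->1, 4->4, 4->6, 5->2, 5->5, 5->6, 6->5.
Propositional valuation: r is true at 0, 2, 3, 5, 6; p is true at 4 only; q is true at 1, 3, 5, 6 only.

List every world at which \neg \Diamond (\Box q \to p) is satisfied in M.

Let φ = \neg \Diamond (\Box q \to p). Evaluate φ at each world:
  0 (successors {3}): φ is false.
  1 (successors {0}): φ is true.
  2 (successors {0, 2, 6}): φ is false.
  3 (successors {0, 1}): φ is false.
  4 (successors {1, 4, 6}): φ is false.
  5 (successors {2, 5, 6}): φ is false.
  6 (successors {5}): φ is false.
For instance, at 5:
  At 5: \Diamond (\Box q \to p) is true, so \neg \Diamond (\Box q \to p) is false.
    At 5: \Diamond (\Box q \to p) requires \Box q \to p at some successor in {2, 5, 6}.
      \Box q \to p holds at 2, so \Diamond (\Box q \to p) is true at 5.
Satisfying worlds: {1}

1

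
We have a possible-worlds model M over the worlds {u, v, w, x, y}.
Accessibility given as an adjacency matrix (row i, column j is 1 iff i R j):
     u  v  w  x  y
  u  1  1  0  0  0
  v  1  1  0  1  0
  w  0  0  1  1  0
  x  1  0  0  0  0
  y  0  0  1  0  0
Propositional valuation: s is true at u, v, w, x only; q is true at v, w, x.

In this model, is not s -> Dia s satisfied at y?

Yes

At y: not s is true, Dia s is true, so not s -> Dia s is true.
  At y: Dia s requires s at some successor in {w}.
    s holds at w, so Dia s is true at y.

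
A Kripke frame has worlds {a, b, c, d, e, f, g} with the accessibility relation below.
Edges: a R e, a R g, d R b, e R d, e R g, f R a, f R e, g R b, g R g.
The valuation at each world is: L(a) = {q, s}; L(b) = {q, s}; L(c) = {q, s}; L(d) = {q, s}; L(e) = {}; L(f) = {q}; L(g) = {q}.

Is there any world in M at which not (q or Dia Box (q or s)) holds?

No

Let φ = not (q or Dia Box (q or s)). Evaluate φ at each world:
  a (successors {e, g}): φ is false.
  b (successors ∅): φ is false.
  c (successors ∅): φ is false.
  d (successors {b}): φ is false.
  e (successors {d, g}): φ is false.
  f (successors {a, e}): φ is false.
  g (successors {b, g}): φ is false.
For instance, at e:
  At e: q or Dia Box (q or s) is true, so not (q or Dia Box (q or s)) is false.
    At e: q is false, Dia Box (q or s) is true, so q or Dia Box (q or s) is true.
      At e: Dia Box (q or s) requires Box (q or s) at some successor in {d, g}.
        Box (q or s) holds at d, so Dia Box (q or s) is true at e.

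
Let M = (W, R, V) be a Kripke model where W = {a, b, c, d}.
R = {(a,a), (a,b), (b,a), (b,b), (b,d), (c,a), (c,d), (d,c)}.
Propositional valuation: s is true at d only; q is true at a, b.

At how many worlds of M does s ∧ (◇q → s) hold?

1

Recall that ◇ψ holds at a world iff ψ holds at some accessible world.
Let φ = s ∧ (◇q → s). Evaluate φ at each world:
  a (successors {a, b}): φ is false.
  b (successors {a, b, d}): φ is false.
  c (successors {a, d}): φ is false.
  d (successors {c}): φ is true.
For instance, at d:
  At d: s is true, ◇q → s is true, so s ∧ (◇q → s) is true.
    At d: ◇q is false, s is true, so ◇q → s is true.
      At d: ◇q requires q at some successor in {c}.
        At c: q is false.
      So ◇q is false at d.
Satisfying worlds: {d}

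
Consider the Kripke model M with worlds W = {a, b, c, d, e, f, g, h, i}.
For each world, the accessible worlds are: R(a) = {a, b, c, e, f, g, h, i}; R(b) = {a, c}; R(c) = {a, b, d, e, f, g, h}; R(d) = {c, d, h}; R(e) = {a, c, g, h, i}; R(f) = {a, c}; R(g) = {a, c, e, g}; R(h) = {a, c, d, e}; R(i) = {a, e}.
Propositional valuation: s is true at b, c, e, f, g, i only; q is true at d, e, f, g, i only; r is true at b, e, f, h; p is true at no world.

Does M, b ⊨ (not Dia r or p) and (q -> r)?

Yes

Recall that Dia ψ holds at a world iff ψ holds at some accessible world.
At b: not Dia r or p is true, q -> r is true, so (not Dia r or p) and (q -> r) is true.
  At b: not Dia r is true, p is false, so not Dia r or p is true.
    At b: Dia r is false, so not Dia r is true.
      At b: Dia r requires r at some successor in {a, c}.
        At a: r is false.
        At c: r is false.
      So Dia r is false at b.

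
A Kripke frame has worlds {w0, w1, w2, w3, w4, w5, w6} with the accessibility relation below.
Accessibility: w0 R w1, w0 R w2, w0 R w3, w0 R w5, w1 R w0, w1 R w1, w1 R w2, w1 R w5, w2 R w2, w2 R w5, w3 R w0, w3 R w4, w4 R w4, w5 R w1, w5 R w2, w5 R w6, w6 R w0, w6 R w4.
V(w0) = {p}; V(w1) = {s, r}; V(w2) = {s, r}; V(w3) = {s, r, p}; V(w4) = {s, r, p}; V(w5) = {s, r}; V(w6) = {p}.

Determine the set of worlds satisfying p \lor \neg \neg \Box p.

w0, w3, w4, w6

Let φ = p \lor \neg \neg \Box p. Evaluate φ at each world:
  w0 (successors {w1, w2, w3, w5}): φ is true.
  w1 (successors {w0, w1, w2, w5}): φ is false.
  w2 (successors {w2, w5}): φ is false.
  w3 (successors {w0, w4}): φ is true.
  w4 (successors {w4}): φ is true.
  w5 (successors {w1, w2, w6}): φ is false.
  w6 (successors {w0, w4}): φ is true.
For instance, at w4:
  At w4: p is true, \neg \neg \Box p is true, so p \lor \neg \neg \Box p is true.
    At w4: \neg \Box p is false, so \neg \neg \Box p is true.
      At w4: \Box p is true, so \neg \Box p is false.
Satisfying worlds: {w0, w3, w4, w6}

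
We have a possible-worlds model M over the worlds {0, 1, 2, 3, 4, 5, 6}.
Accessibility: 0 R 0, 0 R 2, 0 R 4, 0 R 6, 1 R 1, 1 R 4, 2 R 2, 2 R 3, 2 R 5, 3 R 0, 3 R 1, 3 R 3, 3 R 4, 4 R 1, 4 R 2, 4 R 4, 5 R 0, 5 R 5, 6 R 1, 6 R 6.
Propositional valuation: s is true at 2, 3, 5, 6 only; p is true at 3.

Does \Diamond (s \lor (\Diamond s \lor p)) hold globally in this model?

Recall that \Diamond ψ holds at a world iff ψ holds at some accessible world.
Let φ = \Diamond (s \lor (\Diamond s \lor p)). Evaluate φ at each world:
  0 (successors {0, 2, 4, 6}): φ is true.
  1 (successors {1, 4}): φ is true.
  2 (successors {2, 3, 5}): φ is true.
  3 (successors {0, 1, 3, 4}): φ is true.
  4 (successors {1, 2, 4}): φ is true.
  5 (successors {0, 5}): φ is true.
  6 (successors {1, 6}): φ is true.
For instance, at 4:
  At 4: \Diamond (s \lor (\Diamond s \lor p)) requires s \lor (\Diamond s \lor p) at some successor in {1, 2, 4}.
    s \lor (\Diamond s \lor p) holds at 2, so \Diamond (s \lor (\Diamond s \lor p)) is true at 4.
      At 2: s is true, \Diamond s \lor p is true, so s \lor (\Diamond s \lor p) is true.

Yes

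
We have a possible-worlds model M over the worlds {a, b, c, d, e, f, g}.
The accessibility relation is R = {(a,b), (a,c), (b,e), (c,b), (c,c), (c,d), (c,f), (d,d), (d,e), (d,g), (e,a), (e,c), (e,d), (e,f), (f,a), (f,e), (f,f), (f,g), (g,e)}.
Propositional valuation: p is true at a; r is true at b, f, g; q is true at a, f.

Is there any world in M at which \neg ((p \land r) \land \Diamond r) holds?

Recall that \Diamond ψ holds at a world iff ψ holds at some accessible world.
Let φ = \neg ((p \land r) \land \Diamond r). Evaluate φ at each world:
  a (successors {b, c}): φ is true.
  b (successors {e}): φ is true.
  c (successors {b, c, d, f}): φ is true.
  d (successors {d, e, g}): φ is true.
  e (successors {a, c, d, f}): φ is true.
  f (successors {a, e, f, g}): φ is true.
  g (successors {e}): φ is true.
Detail at a (witness):
  At a: (p \land r) \land \Diamond r is false, so \neg ((p \land r) \land \Diamond r) is true.
    At a: p \land r is false, \Diamond r is true, so (p \land r) \land \Diamond r is false.
      At a: \Diamond r requires r at some successor in {b, c}.
        r holds at b, so \Diamond r is true at a.

Yes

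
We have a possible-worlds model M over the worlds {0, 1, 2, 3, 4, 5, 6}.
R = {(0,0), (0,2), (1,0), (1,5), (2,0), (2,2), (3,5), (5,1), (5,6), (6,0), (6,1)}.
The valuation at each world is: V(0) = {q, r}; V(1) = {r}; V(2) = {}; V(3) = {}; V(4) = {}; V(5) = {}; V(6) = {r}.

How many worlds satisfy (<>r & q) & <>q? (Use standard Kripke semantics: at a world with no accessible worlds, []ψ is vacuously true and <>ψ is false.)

1

Let φ = (<>r & q) & <>q. Evaluate φ at each world:
  0 (successors {0, 2}): φ is true.
  1 (successors {0, 5}): φ is false.
  2 (successors {0, 2}): φ is false.
  3 (successors {5}): φ is false.
  4 (successors ∅): φ is false.
  5 (successors {1, 6}): φ is false.
  6 (successors {0, 1}): φ is false.
For instance, at 6:
  At 6: <>r & q is false, <>q is true, so (<>r & q) & <>q is false.
    At 6: <>r is true, q is false, so <>r & q is false.
      At 6: <>r requires r at some successor in {0, 1}.
        r holds at 0, so <>r is true at 6.
    At 6: <>q requires q at some successor in {0, 1}.
      q holds at 0, so <>q is true at 6.
Satisfying worlds: {0}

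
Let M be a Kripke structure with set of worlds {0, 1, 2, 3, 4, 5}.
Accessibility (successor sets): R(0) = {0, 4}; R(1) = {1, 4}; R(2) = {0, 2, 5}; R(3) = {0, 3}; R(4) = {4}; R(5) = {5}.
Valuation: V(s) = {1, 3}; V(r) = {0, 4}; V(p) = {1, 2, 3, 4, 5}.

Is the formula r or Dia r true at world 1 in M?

At 1: r is false, Dia r is true, so r or Dia r is true.
  At 1: Dia r requires r at some successor in {1, 4}.
    r holds at 4, so Dia r is true at 1.

Yes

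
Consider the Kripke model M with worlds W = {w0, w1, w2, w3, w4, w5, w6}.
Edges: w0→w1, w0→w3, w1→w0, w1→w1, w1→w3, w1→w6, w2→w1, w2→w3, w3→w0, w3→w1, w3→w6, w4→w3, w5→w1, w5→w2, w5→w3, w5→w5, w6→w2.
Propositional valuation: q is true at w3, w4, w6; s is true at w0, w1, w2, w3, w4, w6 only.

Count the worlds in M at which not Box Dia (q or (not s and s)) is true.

2

Recall that Box ψ holds at a world iff ψ holds at every accessible world, and Dia ψ holds iff ψ holds at some accessible world.
Let φ = not Box Dia (q or (not s and s)). Evaluate φ at each world:
  w0 (successors {w1, w3}): φ is false.
  w1 (successors {w0, w1, w3, w6}): φ is true.
  w2 (successors {w1, w3}): φ is false.
  w3 (successors {w0, w1, w6}): φ is true.
  w4 (successors {w3}): φ is false.
  w5 (successors {w1, w2, w3, w5}): φ is false.
  w6 (successors {w2}): φ is false.
For instance, at w2:
  At w2: Box Dia (q or (not s and s)) is true, so not Box Dia (q or (not s and s)) is false.
    At w2: Box Dia (q or (not s and s)) requires Dia (q or (not s and s)) at every successor {w1, w3}.
      At w1: Dia (q or (not s and s)) is true.
      At w3: Dia (q or (not s and s)) is true.
    So Box Dia (q or (not s and s)) is true at w2.
Satisfying worlds: {w1, w3}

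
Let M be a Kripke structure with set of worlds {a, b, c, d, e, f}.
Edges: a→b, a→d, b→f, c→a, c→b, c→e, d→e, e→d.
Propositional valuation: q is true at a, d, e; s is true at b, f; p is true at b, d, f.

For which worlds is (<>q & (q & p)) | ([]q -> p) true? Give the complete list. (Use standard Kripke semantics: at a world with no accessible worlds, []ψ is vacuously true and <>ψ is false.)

a, b, c, d, f

Let φ = (<>q & (q & p)) | ([]q -> p). Evaluate φ at each world:
  a (successors {b, d}): φ is true.
  b (successors {f}): φ is true.
  c (successors {a, b, e}): φ is true.
  d (successors {e}): φ is true.
  e (successors {d}): φ is false.
  f (successors ∅): φ is true.
For instance, at c:
  At c: <>q & (q & p) is false, []q -> p is true, so (<>q & (q & p)) | ([]q -> p) is true.
    At c: <>q is true, q & p is false, so <>q & (q & p) is false.
      At c: <>q requires q at some successor in {a, b, e}.
        q holds at a, so <>q is true at c.
    At c: []q is false, p is false, so []q -> p is true.
      At c: []q requires q at every successor {a, b, e}.
        q fails at b, so []q is false at c.
Satisfying worlds: {a, b, c, d, f}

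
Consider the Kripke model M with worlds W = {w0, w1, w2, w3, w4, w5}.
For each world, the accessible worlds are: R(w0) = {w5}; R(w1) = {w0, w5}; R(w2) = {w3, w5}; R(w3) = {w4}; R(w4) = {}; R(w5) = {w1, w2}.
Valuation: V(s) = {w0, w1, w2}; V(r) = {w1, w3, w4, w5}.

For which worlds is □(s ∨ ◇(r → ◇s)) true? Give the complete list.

Recall that □ψ holds at a world iff ψ holds at every accessible world, and ◇ψ holds iff ψ holds at some accessible world.
Let φ = □(s ∨ ◇(r → ◇s)). Evaluate φ at each world:
  w0 (successors {w5}): φ is true.
  w1 (successors {w0, w5}): φ is true.
  w2 (successors {w3, w5}): φ is false.
  w3 (successors {w4}): φ is false.
  w4 (successors ∅): φ is true.
  w5 (successors {w1, w2}): φ is true.
For instance, at w5:
  At w5: □(s ∨ ◇(r → ◇s)) requires s ∨ ◇(r → ◇s) at every successor {w1, w2}.
      At w1: s is true, ◇(r → ◇s) is true, so s ∨ ◇(r → ◇s) is true.
      At w2: s is true, ◇(r → ◇s) is true, so s ∨ ◇(r → ◇s) is true.
  So □(s ∨ ◇(r → ◇s)) is true at w5.
Satisfying worlds: {w0, w1, w4, w5}

w0, w1, w4, w5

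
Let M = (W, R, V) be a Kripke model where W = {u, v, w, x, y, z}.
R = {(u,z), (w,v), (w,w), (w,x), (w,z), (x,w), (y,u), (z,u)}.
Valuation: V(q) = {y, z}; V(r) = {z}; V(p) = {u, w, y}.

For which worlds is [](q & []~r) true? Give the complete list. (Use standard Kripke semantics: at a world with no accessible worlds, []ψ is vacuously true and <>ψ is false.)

u, v

Recall that []ψ holds at a world iff ψ holds at every accessible world, and <>ψ holds iff ψ holds at some accessible world.
Let φ = [](q & []~r). Evaluate φ at each world:
  u (successors {z}): φ is true.
  v (successors ∅): φ is true.
  w (successors {v, w, x, z}): φ is false.
  x (successors {w}): φ is false.
  y (successors {u}): φ is false.
  z (successors {u}): φ is false.
For instance, at x:
  At x: [](q & []~r) requires q & []~r at every successor {w}.
    q & []~r fails at w, so [](q & []~r) is false at x.
      At w: q is false, []~r is false, so q & []~r is false.
Satisfying worlds: {u, v}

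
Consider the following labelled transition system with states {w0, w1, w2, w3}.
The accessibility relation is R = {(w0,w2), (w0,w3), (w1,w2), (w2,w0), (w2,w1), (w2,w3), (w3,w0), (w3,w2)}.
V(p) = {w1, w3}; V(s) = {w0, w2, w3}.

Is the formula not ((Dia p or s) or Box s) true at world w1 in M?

No

At w1: (Dia p or s) or Box s is true, so not ((Dia p or s) or Box s) is false.
  At w1: Dia p or s is false, Box s is true, so (Dia p or s) or Box s is true.
    At w1: Dia p is false, s is false, so Dia p or s is false.
      At w1: Dia p requires p at some successor in {w2}.
        At w2: p is false.
      So Dia p is false at w1.
    At w1: Box s requires s at every successor {w2}.
      At w2: s is true.
    So Box s is true at w1.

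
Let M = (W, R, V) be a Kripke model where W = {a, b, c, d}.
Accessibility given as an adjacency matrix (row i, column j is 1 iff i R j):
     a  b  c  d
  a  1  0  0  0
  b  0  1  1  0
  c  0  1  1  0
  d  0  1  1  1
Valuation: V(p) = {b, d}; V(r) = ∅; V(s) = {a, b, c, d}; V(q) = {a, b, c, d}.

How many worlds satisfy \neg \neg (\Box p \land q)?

Recall that \Box ψ holds at a world iff ψ holds at every accessible world, and \Diamond ψ holds iff ψ holds at some accessible world.
Let φ = \neg \neg (\Box p \land q). Evaluate φ at each world:
  a (successors {a}): φ is false.
  b (successors {b, c}): φ is false.
  c (successors {b, c}): φ is false.
  d (successors {b, c, d}): φ is false.
For instance, at c:
  At c: \neg (\Box p \land q) is true, so \neg \neg (\Box p \land q) is false.
    At c: \Box p \land q is false, so \neg (\Box p \land q) is true.
      At c: \Box p is false, q is true, so \Box p \land q is false.
Satisfying worlds: none.

0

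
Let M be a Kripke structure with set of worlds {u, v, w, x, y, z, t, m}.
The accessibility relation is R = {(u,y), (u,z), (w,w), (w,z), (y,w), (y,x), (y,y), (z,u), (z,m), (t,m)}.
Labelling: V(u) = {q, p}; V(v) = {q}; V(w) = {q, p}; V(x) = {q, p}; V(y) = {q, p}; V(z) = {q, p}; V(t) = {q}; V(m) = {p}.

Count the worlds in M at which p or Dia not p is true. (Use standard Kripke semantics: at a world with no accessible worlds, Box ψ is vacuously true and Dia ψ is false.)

Let φ = p or Dia not p. Evaluate φ at each world:
  u (successors {y, z}): φ is true.
  v (successors ∅): φ is false.
  w (successors {w, z}): φ is true.
  x (successors ∅): φ is true.
  y (successors {w, x, y}): φ is true.
  z (successors {u, m}): φ is true.
  t (successors {m}): φ is false.
  m (successors ∅): φ is true.
For instance, at w:
  At w: p is true, Dia not p is false, so p or Dia not p is true.
    At w: Dia not p requires not p at some successor in {w, z}.
      At w: not p is false.
      At z: not p is false.
    So Dia not p is false at w.
Satisfying worlds: {u, w, x, y, z, m}

6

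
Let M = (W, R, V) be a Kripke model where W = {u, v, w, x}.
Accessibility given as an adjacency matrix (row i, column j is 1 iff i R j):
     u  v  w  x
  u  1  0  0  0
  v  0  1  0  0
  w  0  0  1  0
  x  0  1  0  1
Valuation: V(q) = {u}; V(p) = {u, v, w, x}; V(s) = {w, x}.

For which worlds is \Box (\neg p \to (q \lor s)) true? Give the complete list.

u, v, w, x

Let φ = \Box (\neg p \to (q \lor s)). Evaluate φ at each world:
  u (successors {u}): φ is true.
  v (successors {v}): φ is true.
  w (successors {w}): φ is true.
  x (successors {v, x}): φ is true.
For instance, at x:
  At x: \Box (\neg p \to (q \lor s)) requires \neg p \to (q \lor s) at every successor {v, x}.
    At v: \neg p \to (q \lor s) is true.
    At x: \neg p \to (q \lor s) is true.
  So \Box (\neg p \to (q \lor s)) is true at x.
Satisfying worlds: {u, v, w, x}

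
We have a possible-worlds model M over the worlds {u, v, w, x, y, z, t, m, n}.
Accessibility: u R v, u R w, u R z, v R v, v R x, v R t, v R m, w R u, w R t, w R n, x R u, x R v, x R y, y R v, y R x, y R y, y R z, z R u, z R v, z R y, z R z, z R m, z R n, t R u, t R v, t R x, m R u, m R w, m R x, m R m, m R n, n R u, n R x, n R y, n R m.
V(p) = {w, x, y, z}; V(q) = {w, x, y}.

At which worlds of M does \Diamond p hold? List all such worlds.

Let φ = \Diamond p. Evaluate φ at each world:
  u (successors {v, w, z}): φ is true.
  v (successors {v, x, t, m}): φ is true.
  w (successors {u, t, n}): φ is false.
  x (successors {u, v, y}): φ is true.
  y (successors {v, x, y, z}): φ is true.
  z (successors {u, v, y, z, m, n}): φ is true.
  t (successors {u, v, x}): φ is true.
  m (successors {u, w, x, m, n}): φ is true.
  n (successors {u, x, y, m}): φ is true.
For instance, at t:
  At t: \Diamond p requires p at some successor in {u, v, x}.
    p holds at x, so \Diamond p is true at t.
Satisfying worlds: {u, v, x, y, z, t, m, n}

u, v, x, y, z, t, m, n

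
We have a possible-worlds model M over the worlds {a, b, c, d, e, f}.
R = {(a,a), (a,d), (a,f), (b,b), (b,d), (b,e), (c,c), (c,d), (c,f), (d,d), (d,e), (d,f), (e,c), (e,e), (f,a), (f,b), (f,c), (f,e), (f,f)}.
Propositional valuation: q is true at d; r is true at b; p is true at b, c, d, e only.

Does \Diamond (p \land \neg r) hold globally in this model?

Yes

Let φ = \Diamond (p \land \neg r). Evaluate φ at each world:
  a (successors {a, d, f}): φ is true.
  b (successors {b, d, e}): φ is true.
  c (successors {c, d, f}): φ is true.
  d (successors {d, e, f}): φ is true.
  e (successors {c, e}): φ is true.
  f (successors {a, b, c, e, f}): φ is true.
For instance, at e:
  At e: \Diamond (p \land \neg r) requires p \land \neg r at some successor in {c, e}.
    p \land \neg r holds at c, so \Diamond (p \land \neg r) is true at e.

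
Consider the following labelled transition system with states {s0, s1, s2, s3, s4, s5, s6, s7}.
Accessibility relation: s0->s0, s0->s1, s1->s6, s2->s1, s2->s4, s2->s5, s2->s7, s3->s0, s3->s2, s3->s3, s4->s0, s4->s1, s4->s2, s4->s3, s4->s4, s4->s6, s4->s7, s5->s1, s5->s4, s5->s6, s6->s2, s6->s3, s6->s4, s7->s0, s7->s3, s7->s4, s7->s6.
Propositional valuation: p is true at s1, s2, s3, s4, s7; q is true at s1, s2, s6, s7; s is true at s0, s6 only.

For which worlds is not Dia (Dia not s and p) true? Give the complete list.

s0, s1

Let φ = not Dia (Dia not s and p). Evaluate φ at each world:
  s0 (successors {s0, s1}): φ is true.
  s1 (successors {s6}): φ is true.
  s2 (successors {s1, s4, s5, s7}): φ is false.
  s3 (successors {s0, s2, s3}): φ is false.
  s4 (successors {s0, s1, s2, s3, s4, s6, s7}): φ is false.
  s5 (successors {s1, s4, s6}): φ is false.
  s6 (successors {s2, s3, s4}): φ is false.
  s7 (successors {s0, s3, s4, s6}): φ is false.
For instance, at s5:
  At s5: Dia (Dia not s and p) is true, so not Dia (Dia not s and p) is false.
    At s5: Dia (Dia not s and p) requires Dia not s and p at some successor in {s1, s4, s6}.
      Dia not s and p holds at s4, so Dia (Dia not s and p) is true at s5.
Satisfying worlds: {s0, s1}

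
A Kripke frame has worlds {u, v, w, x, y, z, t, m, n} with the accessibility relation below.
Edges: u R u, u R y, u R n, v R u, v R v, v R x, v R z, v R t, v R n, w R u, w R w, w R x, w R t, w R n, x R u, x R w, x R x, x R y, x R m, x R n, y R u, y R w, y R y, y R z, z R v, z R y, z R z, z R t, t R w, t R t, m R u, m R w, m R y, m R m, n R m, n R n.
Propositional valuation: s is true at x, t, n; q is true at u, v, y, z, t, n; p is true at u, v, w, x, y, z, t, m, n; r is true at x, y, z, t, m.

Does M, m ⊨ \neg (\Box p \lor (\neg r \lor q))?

No

At m: \Box p \lor (\neg r \lor q) is true, so \neg (\Box p \lor (\neg r \lor q)) is false.
  At m: \Box p is true, \neg r \lor q is false, so \Box p \lor (\neg r \lor q) is true.
    At m: \Box p requires p at every successor {u, w, y, m}.
      At u: p is true.
      At w: p is true.
      At y: p is true.
      At m: p is true.
    So \Box p is true at m.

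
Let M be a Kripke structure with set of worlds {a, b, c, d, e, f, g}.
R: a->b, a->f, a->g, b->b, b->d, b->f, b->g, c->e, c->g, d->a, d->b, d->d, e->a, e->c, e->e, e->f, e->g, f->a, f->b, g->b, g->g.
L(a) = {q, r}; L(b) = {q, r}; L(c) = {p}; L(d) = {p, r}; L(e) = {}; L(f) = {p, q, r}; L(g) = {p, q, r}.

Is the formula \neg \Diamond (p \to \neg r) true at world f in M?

No

Recall that \Diamond ψ holds at a world iff ψ holds at some accessible world.
At f: \Diamond (p \to \neg r) is true, so \neg \Diamond (p \to \neg r) is false.
  At f: \Diamond (p \to \neg r) requires p \to \neg r at some successor in {a, b}.
    p \to \neg r holds at a, so \Diamond (p \to \neg r) is true at f.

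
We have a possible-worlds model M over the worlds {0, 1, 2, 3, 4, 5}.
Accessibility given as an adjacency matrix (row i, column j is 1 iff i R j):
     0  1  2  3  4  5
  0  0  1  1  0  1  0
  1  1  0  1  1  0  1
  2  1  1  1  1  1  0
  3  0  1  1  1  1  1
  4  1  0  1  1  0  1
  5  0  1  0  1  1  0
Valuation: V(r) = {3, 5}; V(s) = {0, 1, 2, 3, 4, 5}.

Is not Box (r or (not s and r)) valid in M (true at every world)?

Let φ = not Box (r or (not s and r)). Evaluate φ at each world:
  0 (successors {1, 2, 4}): φ is true.
  1 (successors {0, 2, 3, 5}): φ is true.
  2 (successors {0, 1, 2, 3, 4}): φ is true.
  3 (successors {1, 2, 3, 4, 5}): φ is true.
  4 (successors {0, 2, 3, 5}): φ is true.
  5 (successors {1, 3, 4}): φ is true.
For instance, at 3:
  At 3: Box (r or (not s and r)) is false, so not Box (r or (not s and r)) is true.
    At 3: Box (r or (not s and r)) requires r or (not s and r) at every successor {1, 2, 3, 4, 5}.
      r or (not s and r) fails at 1, so Box (r or (not s and r)) is false at 3.

Yes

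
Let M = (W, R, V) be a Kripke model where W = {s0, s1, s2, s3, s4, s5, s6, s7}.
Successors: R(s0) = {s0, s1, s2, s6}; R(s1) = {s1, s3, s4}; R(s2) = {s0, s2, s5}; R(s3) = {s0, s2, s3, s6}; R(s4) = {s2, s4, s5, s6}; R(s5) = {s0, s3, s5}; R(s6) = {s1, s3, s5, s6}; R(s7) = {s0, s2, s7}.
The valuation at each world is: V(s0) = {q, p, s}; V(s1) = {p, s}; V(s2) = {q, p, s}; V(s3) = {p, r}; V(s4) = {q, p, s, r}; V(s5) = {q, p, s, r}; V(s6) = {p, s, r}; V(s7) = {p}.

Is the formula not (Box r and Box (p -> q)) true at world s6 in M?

At s6: Box r and Box (p -> q) is false, so not (Box r and Box (p -> q)) is true.
  At s6: Box r is false, Box (p -> q) is false, so Box r and Box (p -> q) is false.
    At s6: Box r requires r at every successor {s1, s3, s5, s6}.
      r fails at s1, so Box r is false at s6.
    At s6: Box (p -> q) requires p -> q at every successor {s1, s3, s5, s6}.
      p -> q fails at s1, so Box (p -> q) is false at s6.

Yes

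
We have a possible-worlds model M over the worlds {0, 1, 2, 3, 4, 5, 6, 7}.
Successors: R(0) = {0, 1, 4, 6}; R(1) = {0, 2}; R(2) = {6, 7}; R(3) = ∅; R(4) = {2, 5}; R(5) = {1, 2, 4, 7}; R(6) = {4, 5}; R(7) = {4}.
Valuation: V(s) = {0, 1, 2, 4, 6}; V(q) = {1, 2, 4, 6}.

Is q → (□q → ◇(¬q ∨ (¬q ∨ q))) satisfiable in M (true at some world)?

Let φ = q → (□q → ◇(¬q ∨ (¬q ∨ q))). Evaluate φ at each world:
  0 (successors {0, 1, 4, 6}): φ is true.
  1 (successors {0, 2}): φ is true.
  2 (successors {6, 7}): φ is true.
  3 (successors ∅): φ is true.
  4 (successors {2, 5}): φ is true.
  5 (successors {1, 2, 4, 7}): φ is true.
  6 (successors {4, 5}): φ is true.
  7 (successors {4}): φ is true.
Detail at 0 (witness):
  At 0: q is false, □q → ◇(¬q ∨ (¬q ∨ q)) is true, so q → (□q → ◇(¬q ∨ (¬q ∨ q))) is true.
    At 0: □q is false, ◇(¬q ∨ (¬q ∨ q)) is true, so □q → ◇(¬q ∨ (¬q ∨ q)) is true.
      At 0: □q requires q at every successor {0, 1, 4, 6}.
        q fails at 0, so □q is false at 0.
      At 0: ◇(¬q ∨ (¬q ∨ q)) requires ¬q ∨ (¬q ∨ q) at some successor in {0, 1, 4, 6}.
        ¬q ∨ (¬q ∨ q) holds at 0, so ◇(¬q ∨ (¬q ∨ q)) is true at 0.

Yes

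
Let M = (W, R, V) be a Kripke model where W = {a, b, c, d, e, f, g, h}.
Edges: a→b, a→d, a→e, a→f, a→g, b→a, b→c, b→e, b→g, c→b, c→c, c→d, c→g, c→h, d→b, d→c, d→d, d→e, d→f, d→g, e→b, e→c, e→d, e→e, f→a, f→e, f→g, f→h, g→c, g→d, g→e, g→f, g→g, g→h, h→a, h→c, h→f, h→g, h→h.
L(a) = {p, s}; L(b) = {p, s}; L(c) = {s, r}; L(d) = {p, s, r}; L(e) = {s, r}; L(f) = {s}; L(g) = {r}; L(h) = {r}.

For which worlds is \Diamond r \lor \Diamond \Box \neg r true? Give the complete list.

a, b, c, d, e, f, g, h

Let φ = \Diamond r \lor \Diamond \Box \neg r. Evaluate φ at each world:
  a (successors {b, d, e, f, g}): φ is true.
  b (successors {a, c, e, g}): φ is true.
  c (successors {b, c, d, g, h}): φ is true.
  d (successors {b, c, d, e, f, g}): φ is true.
  e (successors {b, c, d, e}): φ is true.
  f (successors {a, e, g, h}): φ is true.
  g (successors {c, d, e, f, g, h}): φ is true.
  h (successors {a, c, f, g, h}): φ is true.
For instance, at d:
  At d: \Diamond r is true, \Diamond \Box \neg r is false, so \Diamond r \lor \Diamond \Box \neg r is true.
    At d: \Diamond r requires r at some successor in {b, c, d, e, f, g}.
      r holds at c, so \Diamond r is true at d.
    At d: \Diamond \Box \neg r requires \Box \neg r at some successor in {b, c, d, e, f, g}.
      At b: \Box \neg r is false.
      At c: \Box \neg r is false.
      At d: \Box \neg r is false.
      At e: \Box \neg r is false.
      At f: \Box \neg r is false.
      At g: \Box \neg r is false.
    So \Diamond \Box \neg r is false at d.
Satisfying worlds: {a, b, c, d, e, f, g, h}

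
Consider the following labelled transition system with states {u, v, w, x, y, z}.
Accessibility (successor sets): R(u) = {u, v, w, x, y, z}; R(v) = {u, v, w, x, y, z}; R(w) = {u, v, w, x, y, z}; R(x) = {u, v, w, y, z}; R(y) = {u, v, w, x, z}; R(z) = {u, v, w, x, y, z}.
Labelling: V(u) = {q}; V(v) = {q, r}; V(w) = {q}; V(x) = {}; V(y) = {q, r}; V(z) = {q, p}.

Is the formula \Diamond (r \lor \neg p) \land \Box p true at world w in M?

At w: \Diamond (r \lor \neg p) is true, \Box p is false, so \Diamond (r \lor \neg p) \land \Box p is false.
  At w: \Diamond (r \lor \neg p) requires r \lor \neg p at some successor in {u, v, w, x, y, z}.
    r \lor \neg p holds at u, so \Diamond (r \lor \neg p) is true at w.
  At w: \Box p requires p at every successor {u, v, w, x, y, z}.
    p fails at u, so \Box p is false at w.

No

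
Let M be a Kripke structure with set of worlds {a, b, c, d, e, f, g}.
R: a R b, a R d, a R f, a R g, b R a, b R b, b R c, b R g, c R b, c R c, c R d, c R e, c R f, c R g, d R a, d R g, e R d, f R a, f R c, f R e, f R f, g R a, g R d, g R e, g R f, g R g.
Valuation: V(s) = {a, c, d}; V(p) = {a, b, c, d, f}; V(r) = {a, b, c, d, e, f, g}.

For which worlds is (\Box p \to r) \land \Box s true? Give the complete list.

e

Recall that \Box ψ holds at a world iff ψ holds at every accessible world, and \Diamond ψ holds iff ψ holds at some accessible world.
Let φ = (\Box p \to r) \land \Box s. Evaluate φ at each world:
  a (successors {b, d, f, g}): φ is false.
  b (successors {a, b, c, g}): φ is false.
  c (successors {b, c, d, e, f, g}): φ is false.
  d (successors {a, g}): φ is false.
  e (successors {d}): φ is true.
  f (successors {a, c, e, f}): φ is false.
  g (successors {a, d, e, f, g}): φ is false.
For instance, at f:
  At f: \Box p \to r is true, \Box s is false, so (\Box p \to r) \land \Box s is false.
    At f: \Box p is false, r is true, so \Box p \to r is true.
      At f: \Box p requires p at every successor {a, c, e, f}.
        p fails at e, so \Box p is false at f.
    At f: \Box s requires s at every successor {a, c, e, f}.
      s fails at e, so \Box s is false at f.
Satisfying worlds: {e}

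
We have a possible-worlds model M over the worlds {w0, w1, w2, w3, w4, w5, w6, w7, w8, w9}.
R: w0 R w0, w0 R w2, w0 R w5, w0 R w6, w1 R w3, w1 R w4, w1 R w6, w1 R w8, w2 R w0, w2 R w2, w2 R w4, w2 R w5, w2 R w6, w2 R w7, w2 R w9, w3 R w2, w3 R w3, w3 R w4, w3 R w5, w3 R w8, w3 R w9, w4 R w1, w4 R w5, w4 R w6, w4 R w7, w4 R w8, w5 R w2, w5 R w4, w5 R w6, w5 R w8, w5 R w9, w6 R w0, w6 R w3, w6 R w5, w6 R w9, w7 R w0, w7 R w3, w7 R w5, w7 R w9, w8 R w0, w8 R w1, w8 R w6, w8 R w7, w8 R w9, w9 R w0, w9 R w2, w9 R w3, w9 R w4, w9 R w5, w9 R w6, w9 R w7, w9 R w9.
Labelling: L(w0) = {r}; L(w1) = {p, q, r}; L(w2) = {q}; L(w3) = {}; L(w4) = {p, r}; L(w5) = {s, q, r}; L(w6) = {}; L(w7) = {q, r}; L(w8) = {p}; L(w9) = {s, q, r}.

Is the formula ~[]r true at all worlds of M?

Yes

Let φ = ~[]r. Evaluate φ at each world:
  w0 (successors {w0, w2, w5, w6}): φ is true.
  w1 (successors {w3, w4, w6, w8}): φ is true.
  w2 (successors {w0, w2, w4, w5, w6, w7, w9}): φ is true.
  w3 (successors {w2, w3, w4, w5, w8, w9}): φ is true.
  w4 (successors {w1, w5, w6, w7, w8}): φ is true.
  w5 (successors {w2, w4, w6, w8, w9}): φ is true.
  w6 (successors {w0, w3, w5, w9}): φ is true.
  w7 (successors {w0, w3, w5, w9}): φ is true.
  w8 (successors {w0, w1, w6, w7, w9}): φ is true.
  w9 (successors {w0, w2, w3, w4, w5, w6, w7, w9}): φ is true.
For instance, at w4:
  At w4: []r is false, so ~[]r is true.
    At w4: []r requires r at every successor {w1, w5, w6, w7, w8}.
      r fails at w6, so []r is false at w4.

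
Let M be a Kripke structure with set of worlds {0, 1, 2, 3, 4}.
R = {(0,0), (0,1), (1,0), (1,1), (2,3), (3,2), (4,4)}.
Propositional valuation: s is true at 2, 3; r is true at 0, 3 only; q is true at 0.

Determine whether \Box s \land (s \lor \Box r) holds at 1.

No

At 1: \Box s is false, s \lor \Box r is false, so \Box s \land (s \lor \Box r) is false.
  At 1: \Box s requires s at every successor {0, 1}.
    s fails at 0, so \Box s is false at 1.
  At 1: s is false, \Box r is false, so s \lor \Box r is false.
    At 1: \Box r requires r at every successor {0, 1}.
      r fails at 1, so \Box r is false at 1.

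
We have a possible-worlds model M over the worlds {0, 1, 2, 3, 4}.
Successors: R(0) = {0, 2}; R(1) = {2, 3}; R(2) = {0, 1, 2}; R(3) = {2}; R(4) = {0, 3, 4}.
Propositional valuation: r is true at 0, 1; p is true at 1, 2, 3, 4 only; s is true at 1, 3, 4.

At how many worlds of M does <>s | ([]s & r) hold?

3

Recall that []ψ holds at a world iff ψ holds at every accessible world, and <>ψ holds iff ψ holds at some accessible world.
Let φ = <>s | ([]s & r). Evaluate φ at each world:
  0 (successors {0, 2}): φ is false.
  1 (successors {2, 3}): φ is true.
  2 (successors {0, 1, 2}): φ is true.
  3 (successors {2}): φ is false.
  4 (successors {0, 3, 4}): φ is true.
For instance, at 2:
  At 2: <>s is true, []s & r is false, so <>s | ([]s & r) is true.
    At 2: <>s requires s at some successor in {0, 1, 2}.
      s holds at 1, so <>s is true at 2.
    At 2: []s is false, r is false, so []s & r is false.
      At 2: []s requires s at every successor {0, 1, 2}.
        s fails at 0, so []s is false at 2.
Satisfying worlds: {1, 2, 4}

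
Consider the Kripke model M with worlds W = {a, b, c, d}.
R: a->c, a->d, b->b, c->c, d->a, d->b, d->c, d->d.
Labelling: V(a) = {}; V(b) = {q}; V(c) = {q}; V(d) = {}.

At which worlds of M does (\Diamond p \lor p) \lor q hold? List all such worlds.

b, c

Recall that \Diamond ψ holds at a world iff ψ holds at some accessible world.
Let φ = (\Diamond p \lor p) \lor q. Evaluate φ at each world:
  a (successors {c, d}): φ is false.
  b (successors {b}): φ is true.
  c (successors {c}): φ is true.
  d (successors {a, b, c, d}): φ is false.
For instance, at a:
  At a: \Diamond p \lor p is false, q is false, so (\Diamond p \lor p) \lor q is false.
    At a: \Diamond p is false, p is false, so \Diamond p \lor p is false.
      At a: \Diamond p requires p at some successor in {c, d}.
        At c: p is false.
        At d: p is false.
      So \Diamond p is false at a.
Satisfying worlds: {b, c}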